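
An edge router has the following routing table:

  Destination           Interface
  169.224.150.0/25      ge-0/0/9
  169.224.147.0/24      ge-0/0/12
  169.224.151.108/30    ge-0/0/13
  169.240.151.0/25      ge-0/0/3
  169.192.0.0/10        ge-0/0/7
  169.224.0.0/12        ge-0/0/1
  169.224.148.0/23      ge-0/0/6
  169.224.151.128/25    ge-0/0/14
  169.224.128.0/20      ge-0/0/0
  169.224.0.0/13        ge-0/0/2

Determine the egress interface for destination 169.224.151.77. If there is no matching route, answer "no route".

ge-0/0/2

Routes whose prefix contains 169.224.151.77:
  169.192.0.0/10 (169.192.0.0 - 169.255.255.255) -> ge-0/0/7
  169.224.0.0/12 (169.224.0.0 - 169.239.255.255) -> ge-0/0/1
  169.224.0.0/13 (169.224.0.0 - 169.231.255.255) -> ge-0/0/2
More-specific entries that do NOT match:
  169.224.151.108/30 (169.224.151.108 - 169.224.151.111) does not contain 169.224.151.77
  169.224.150.0/25 (169.224.150.0 - 169.224.150.127) does not contain 169.224.151.77
  169.240.151.0/25 (169.240.151.0 - 169.240.151.127) does not contain 169.224.151.77
  169.224.151.128/25 (169.224.151.128 - 169.224.151.255) does not contain 169.224.151.77
  169.224.147.0/24 (169.224.147.0 - 169.224.147.255) does not contain 169.224.151.77
  169.224.148.0/23 (169.224.148.0 - 169.224.149.255) does not contain 169.224.151.77
  169.224.128.0/20 (169.224.128.0 - 169.224.143.255) does not contain 169.224.151.77
Longest matching prefix is /13 -> interface ge-0/0/2.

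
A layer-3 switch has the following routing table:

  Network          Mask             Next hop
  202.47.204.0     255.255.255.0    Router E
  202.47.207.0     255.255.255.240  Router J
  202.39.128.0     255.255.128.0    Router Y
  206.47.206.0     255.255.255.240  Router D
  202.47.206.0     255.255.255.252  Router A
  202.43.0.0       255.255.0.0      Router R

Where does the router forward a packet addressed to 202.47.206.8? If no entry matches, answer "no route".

No entry's prefix contains 202.47.206.8; there is no default route.

no route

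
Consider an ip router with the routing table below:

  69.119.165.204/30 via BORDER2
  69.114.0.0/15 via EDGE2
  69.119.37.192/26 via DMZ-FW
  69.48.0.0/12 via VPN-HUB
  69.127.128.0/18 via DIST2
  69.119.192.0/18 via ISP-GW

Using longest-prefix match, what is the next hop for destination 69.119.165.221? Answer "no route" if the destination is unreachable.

No entry's prefix contains 69.119.165.221; there is no default route.

no route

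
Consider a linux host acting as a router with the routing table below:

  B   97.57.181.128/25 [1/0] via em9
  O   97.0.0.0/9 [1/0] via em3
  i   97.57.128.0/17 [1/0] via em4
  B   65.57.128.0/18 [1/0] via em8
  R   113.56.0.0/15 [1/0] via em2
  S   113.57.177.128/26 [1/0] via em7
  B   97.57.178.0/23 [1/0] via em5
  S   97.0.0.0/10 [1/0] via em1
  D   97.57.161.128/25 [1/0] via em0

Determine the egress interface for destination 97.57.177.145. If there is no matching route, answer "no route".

Routes whose prefix contains 97.57.177.145:
  97.0.0.0/9 (97.0.0.0 - 97.127.255.255) -> em3
  97.0.0.0/10 (97.0.0.0 - 97.63.255.255) -> em1
  97.57.128.0/17 (97.57.128.0 - 97.57.255.255) -> em4
More-specific entries that do NOT match:
  113.57.177.128/26 (113.57.177.128 - 113.57.177.191) does not contain 97.57.177.145
  97.57.181.128/25 (97.57.181.128 - 97.57.181.255) does not contain 97.57.177.145
  97.57.161.128/25 (97.57.161.128 - 97.57.161.255) does not contain 97.57.177.145
  97.57.178.0/23 (97.57.178.0 - 97.57.179.255) does not contain 97.57.177.145
  65.57.128.0/18 (65.57.128.0 - 65.57.191.255) does not contain 97.57.177.145
Longest matching prefix is /17 -> interface em4.

em4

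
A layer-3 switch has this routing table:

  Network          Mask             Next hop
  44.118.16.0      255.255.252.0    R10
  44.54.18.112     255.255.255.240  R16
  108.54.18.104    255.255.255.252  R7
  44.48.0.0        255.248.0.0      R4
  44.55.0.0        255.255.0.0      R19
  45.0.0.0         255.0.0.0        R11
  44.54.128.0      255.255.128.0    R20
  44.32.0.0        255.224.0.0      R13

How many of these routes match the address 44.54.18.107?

2

Prefixes containing 44.54.18.107:
  44.32.0.0/11 (44.32.0.0 - 44.63.255.255)
  44.48.0.0/13 (44.48.0.0 - 44.55.255.255)
Total matching entries: 2.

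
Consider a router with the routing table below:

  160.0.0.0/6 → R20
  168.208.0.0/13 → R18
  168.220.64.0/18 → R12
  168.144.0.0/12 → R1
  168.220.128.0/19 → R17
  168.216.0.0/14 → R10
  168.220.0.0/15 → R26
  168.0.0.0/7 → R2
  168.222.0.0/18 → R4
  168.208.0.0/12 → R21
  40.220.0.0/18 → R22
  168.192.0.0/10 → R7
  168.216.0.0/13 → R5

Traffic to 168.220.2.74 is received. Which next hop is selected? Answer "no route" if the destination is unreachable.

Routes whose prefix contains 168.220.2.74:
  168.0.0.0/7 (168.0.0.0 - 169.255.255.255) -> R2
  168.192.0.0/10 (168.192.0.0 - 168.255.255.255) -> R7
  168.208.0.0/12 (168.208.0.0 - 168.223.255.255) -> R21
  168.216.0.0/13 (168.216.0.0 - 168.223.255.255) -> R5
  168.220.0.0/15 (168.220.0.0 - 168.221.255.255) -> R26
More-specific entries that do NOT match:
  168.220.128.0/19 (168.220.128.0 - 168.220.159.255) does not contain 168.220.2.74
  168.220.64.0/18 (168.220.64.0 - 168.220.127.255) does not contain 168.220.2.74
  168.222.0.0/18 (168.222.0.0 - 168.222.63.255) does not contain 168.220.2.74
  40.220.0.0/18 (40.220.0.0 - 40.220.63.255) does not contain 168.220.2.74
Longest matching prefix is /15 -> next hop R26.

R26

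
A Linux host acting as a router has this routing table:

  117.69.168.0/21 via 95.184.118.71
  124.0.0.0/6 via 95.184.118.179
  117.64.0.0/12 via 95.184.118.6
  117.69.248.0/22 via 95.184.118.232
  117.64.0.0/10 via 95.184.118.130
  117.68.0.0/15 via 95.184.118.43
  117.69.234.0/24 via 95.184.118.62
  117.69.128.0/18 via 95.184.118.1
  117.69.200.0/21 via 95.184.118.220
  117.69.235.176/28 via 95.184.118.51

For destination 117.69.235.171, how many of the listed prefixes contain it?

Prefixes containing 117.69.235.171:
  117.64.0.0/10 (117.64.0.0 - 117.127.255.255)
  117.64.0.0/12 (117.64.0.0 - 117.79.255.255)
  117.68.0.0/15 (117.68.0.0 - 117.69.255.255)
Total matching entries: 3.

3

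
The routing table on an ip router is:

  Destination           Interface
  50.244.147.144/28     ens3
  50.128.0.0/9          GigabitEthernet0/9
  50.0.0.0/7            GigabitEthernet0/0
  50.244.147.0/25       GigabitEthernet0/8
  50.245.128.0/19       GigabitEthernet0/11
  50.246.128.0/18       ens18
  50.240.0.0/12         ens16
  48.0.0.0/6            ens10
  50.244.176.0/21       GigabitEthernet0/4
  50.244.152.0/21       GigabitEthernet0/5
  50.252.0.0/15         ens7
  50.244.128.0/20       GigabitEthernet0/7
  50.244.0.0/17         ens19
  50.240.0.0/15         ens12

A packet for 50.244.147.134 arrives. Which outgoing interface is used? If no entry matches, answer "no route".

Routes whose prefix contains 50.244.147.134:
  48.0.0.0/6 (48.0.0.0 - 51.255.255.255) -> ens10
  50.0.0.0/7 (50.0.0.0 - 51.255.255.255) -> GigabitEthernet0/0
  50.128.0.0/9 (50.128.0.0 - 50.255.255.255) -> GigabitEthernet0/9
  50.240.0.0/12 (50.240.0.0 - 50.255.255.255) -> ens16
More-specific entries that do NOT match:
  50.244.147.144/28 (50.244.147.144 - 50.244.147.159) does not contain 50.244.147.134
  50.244.147.0/25 (50.244.147.0 - 50.244.147.127) does not contain 50.244.147.134
  50.244.176.0/21 (50.244.176.0 - 50.244.183.255) does not contain 50.244.147.134
  50.244.152.0/21 (50.244.152.0 - 50.244.159.255) does not contain 50.244.147.134
  50.244.128.0/20 (50.244.128.0 - 50.244.143.255) does not contain 50.244.147.134
  50.245.128.0/19 (50.245.128.0 - 50.245.159.255) does not contain 50.244.147.134
  50.246.128.0/18 (50.246.128.0 - 50.246.191.255) does not contain 50.244.147.134
  50.244.0.0/17 (50.244.0.0 - 50.244.127.255) does not contain 50.244.147.134
  50.252.0.0/15 (50.252.0.0 - 50.253.255.255) does not contain 50.244.147.134
  50.240.0.0/15 (50.240.0.0 - 50.241.255.255) does not contain 50.244.147.134
Longest matching prefix is /12 -> interface ens16.

ens16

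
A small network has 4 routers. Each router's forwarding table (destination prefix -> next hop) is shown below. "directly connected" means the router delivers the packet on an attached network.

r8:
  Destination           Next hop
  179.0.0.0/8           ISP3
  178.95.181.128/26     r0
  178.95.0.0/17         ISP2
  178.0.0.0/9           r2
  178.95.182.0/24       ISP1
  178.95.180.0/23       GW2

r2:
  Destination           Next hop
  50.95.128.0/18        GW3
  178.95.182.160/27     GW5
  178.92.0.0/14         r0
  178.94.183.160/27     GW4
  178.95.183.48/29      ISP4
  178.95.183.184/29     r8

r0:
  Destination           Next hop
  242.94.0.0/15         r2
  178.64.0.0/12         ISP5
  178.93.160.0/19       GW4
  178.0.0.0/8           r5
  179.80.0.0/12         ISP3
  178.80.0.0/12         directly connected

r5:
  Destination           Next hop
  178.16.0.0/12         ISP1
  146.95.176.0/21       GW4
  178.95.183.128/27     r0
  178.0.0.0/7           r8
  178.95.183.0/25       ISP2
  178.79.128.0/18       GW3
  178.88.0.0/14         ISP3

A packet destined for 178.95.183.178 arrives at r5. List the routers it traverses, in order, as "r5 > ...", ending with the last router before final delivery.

r5 > r8 > r2 > r0

At r5: longest match for 178.95.183.178 is 178.0.0.0/7 -> r8
At r8: longest match for 178.95.183.178 is 178.0.0.0/9 -> r2
At r2: longest match for 178.95.183.178 is 178.92.0.0/14 -> r0
At r0: longest match for 178.95.183.178 is 178.80.0.0/12 -> directly connected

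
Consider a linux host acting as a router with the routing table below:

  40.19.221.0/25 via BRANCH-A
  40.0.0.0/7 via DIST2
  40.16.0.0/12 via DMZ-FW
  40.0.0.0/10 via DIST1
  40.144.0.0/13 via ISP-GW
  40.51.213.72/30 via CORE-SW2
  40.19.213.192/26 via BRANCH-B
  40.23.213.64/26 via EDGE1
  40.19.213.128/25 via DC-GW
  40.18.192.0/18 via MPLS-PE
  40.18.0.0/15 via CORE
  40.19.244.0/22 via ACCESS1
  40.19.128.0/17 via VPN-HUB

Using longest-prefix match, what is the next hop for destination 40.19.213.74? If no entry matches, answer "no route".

Routes whose prefix contains 40.19.213.74:
  40.0.0.0/7 (40.0.0.0 - 41.255.255.255) -> DIST2
  40.0.0.0/10 (40.0.0.0 - 40.63.255.255) -> DIST1
  40.16.0.0/12 (40.16.0.0 - 40.31.255.255) -> DMZ-FW
  40.18.0.0/15 (40.18.0.0 - 40.19.255.255) -> CORE
  40.19.128.0/17 (40.19.128.0 - 40.19.255.255) -> VPN-HUB
More-specific entries that do NOT match:
  40.51.213.72/30 (40.51.213.72 - 40.51.213.75) does not contain 40.19.213.74
  40.19.213.192/26 (40.19.213.192 - 40.19.213.255) does not contain 40.19.213.74
  40.23.213.64/26 (40.23.213.64 - 40.23.213.127) does not contain 40.19.213.74
  40.19.221.0/25 (40.19.221.0 - 40.19.221.127) does not contain 40.19.213.74
  40.19.213.128/25 (40.19.213.128 - 40.19.213.255) does not contain 40.19.213.74
  40.19.244.0/22 (40.19.244.0 - 40.19.247.255) does not contain 40.19.213.74
  40.18.192.0/18 (40.18.192.0 - 40.18.255.255) does not contain 40.19.213.74
Longest matching prefix is /17 -> next hop VPN-HUB.

VPN-HUB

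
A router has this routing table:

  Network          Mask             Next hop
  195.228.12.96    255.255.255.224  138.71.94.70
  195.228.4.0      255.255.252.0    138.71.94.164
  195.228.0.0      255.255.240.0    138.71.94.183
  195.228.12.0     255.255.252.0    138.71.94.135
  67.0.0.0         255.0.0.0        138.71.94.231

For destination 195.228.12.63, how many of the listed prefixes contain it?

Prefixes containing 195.228.12.63:
  195.228.0.0/20 (195.228.0.0 - 195.228.15.255)
  195.228.12.0/22 (195.228.12.0 - 195.228.15.255)
Total matching entries: 2.

2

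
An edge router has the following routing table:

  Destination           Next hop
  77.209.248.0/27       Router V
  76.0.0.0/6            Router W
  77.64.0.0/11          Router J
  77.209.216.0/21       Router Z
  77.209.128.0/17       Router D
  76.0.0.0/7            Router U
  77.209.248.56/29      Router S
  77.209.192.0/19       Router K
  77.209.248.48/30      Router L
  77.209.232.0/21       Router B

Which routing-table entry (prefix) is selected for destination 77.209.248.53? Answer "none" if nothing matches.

77.209.128.0/17

Entries matching 77.209.248.53:
  76.0.0.0/6 (76.0.0.0 - 79.255.255.255)
  76.0.0.0/7 (76.0.0.0 - 77.255.255.255)
  77.209.128.0/17 (77.209.128.0 - 77.209.255.255)
Most specific is 77.209.128.0/17.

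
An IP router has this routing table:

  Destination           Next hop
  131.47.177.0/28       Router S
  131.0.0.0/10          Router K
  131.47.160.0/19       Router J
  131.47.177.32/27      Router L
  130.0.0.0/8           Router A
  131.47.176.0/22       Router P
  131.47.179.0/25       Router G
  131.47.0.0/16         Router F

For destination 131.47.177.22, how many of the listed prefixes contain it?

Prefixes containing 131.47.177.22:
  131.0.0.0/10 (131.0.0.0 - 131.63.255.255)
  131.47.0.0/16 (131.47.0.0 - 131.47.255.255)
  131.47.160.0/19 (131.47.160.0 - 131.47.191.255)
  131.47.176.0/22 (131.47.176.0 - 131.47.179.255)
Total matching entries: 4.

4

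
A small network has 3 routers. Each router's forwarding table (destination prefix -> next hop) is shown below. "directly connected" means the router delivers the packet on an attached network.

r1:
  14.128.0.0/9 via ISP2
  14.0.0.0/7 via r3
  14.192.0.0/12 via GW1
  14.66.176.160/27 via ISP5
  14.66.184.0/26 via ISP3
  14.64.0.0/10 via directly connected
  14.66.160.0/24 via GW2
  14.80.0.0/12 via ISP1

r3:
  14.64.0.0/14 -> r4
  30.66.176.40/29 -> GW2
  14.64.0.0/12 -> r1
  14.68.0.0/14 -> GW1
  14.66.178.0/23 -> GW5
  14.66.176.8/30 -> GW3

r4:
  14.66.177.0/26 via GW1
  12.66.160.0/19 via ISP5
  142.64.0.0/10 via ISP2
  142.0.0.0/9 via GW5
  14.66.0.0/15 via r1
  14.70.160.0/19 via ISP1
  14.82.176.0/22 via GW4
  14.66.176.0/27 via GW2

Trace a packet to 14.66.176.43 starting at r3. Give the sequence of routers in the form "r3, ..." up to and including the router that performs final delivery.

r3, r4, r1

At r3: longest match for 14.66.176.43 is 14.64.0.0/14 -> r4
At r4: longest match for 14.66.176.43 is 14.66.0.0/15 -> r1
At r1: longest match for 14.66.176.43 is 14.64.0.0/10 -> directly connected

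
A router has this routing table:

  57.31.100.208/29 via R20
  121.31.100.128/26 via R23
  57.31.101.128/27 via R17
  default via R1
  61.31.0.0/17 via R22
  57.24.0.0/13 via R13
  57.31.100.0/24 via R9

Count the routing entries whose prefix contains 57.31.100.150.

Prefixes containing 57.31.100.150:
  0.0.0.0/0 (default, matches everything)
  57.24.0.0/13 (57.24.0.0 - 57.31.255.255)
  57.31.100.0/24 (57.31.100.0 - 57.31.100.255)
Total matching entries: 3.

3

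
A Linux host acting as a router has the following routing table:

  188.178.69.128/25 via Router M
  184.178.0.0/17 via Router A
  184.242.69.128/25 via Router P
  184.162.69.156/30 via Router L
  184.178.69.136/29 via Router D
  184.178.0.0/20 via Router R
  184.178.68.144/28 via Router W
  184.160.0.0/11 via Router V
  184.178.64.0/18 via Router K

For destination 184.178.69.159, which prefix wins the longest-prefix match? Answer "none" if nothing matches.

Entries matching 184.178.69.159:
  184.160.0.0/11 (184.160.0.0 - 184.191.255.255)
  184.178.0.0/17 (184.178.0.0 - 184.178.127.255)
  184.178.64.0/18 (184.178.64.0 - 184.178.127.255)
Most specific is 184.178.64.0/18.

184.178.64.0/18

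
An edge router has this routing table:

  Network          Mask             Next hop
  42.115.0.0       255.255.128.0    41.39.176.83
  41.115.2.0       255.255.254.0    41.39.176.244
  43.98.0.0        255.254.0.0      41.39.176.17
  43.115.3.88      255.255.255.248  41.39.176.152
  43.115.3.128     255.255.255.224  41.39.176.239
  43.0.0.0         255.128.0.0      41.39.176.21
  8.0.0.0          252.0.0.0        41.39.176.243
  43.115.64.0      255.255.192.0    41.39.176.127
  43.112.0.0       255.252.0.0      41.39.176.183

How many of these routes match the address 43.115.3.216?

2

Prefixes containing 43.115.3.216:
  43.0.0.0/9 (43.0.0.0 - 43.127.255.255)
  43.112.0.0/14 (43.112.0.0 - 43.115.255.255)
Total matching entries: 2.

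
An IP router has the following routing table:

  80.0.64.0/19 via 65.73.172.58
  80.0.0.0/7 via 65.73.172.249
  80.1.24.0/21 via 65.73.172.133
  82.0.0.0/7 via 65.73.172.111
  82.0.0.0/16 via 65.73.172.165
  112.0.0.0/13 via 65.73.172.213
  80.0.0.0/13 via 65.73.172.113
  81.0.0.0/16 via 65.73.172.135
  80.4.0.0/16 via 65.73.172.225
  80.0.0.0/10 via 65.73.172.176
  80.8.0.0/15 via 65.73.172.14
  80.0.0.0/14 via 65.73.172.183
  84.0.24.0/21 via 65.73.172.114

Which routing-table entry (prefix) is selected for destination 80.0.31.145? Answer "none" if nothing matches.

Entries matching 80.0.31.145:
  80.0.0.0/7 (80.0.0.0 - 81.255.255.255)
  80.0.0.0/10 (80.0.0.0 - 80.63.255.255)
  80.0.0.0/13 (80.0.0.0 - 80.7.255.255)
  80.0.0.0/14 (80.0.0.0 - 80.3.255.255)
Most specific is 80.0.0.0/14.

80.0.0.0/14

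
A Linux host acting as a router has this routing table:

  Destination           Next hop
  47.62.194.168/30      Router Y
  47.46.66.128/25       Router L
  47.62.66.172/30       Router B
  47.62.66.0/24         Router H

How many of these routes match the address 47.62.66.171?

Prefixes containing 47.62.66.171:
  47.62.66.0/24 (47.62.66.0 - 47.62.66.255)
Total matching entries: 1.

1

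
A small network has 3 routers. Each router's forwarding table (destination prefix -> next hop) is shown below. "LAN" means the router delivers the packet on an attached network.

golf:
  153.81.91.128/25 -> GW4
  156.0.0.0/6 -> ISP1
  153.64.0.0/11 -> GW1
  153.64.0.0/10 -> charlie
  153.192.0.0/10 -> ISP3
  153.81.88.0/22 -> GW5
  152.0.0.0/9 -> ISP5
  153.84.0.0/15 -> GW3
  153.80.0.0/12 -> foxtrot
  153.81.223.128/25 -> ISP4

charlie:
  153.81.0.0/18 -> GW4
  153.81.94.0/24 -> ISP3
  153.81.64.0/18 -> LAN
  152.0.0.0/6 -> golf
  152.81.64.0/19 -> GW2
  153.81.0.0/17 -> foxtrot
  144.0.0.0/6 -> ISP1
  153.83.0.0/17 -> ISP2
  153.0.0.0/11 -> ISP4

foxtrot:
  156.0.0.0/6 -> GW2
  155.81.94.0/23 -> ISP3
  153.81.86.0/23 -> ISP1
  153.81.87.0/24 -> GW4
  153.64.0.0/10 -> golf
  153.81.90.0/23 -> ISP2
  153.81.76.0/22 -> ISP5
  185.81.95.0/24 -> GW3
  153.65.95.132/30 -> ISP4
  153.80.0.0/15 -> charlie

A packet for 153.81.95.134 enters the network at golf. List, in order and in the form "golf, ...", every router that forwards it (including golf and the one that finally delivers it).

At golf: longest match for 153.81.95.134 is 153.80.0.0/12 -> foxtrot
At foxtrot: longest match for 153.81.95.134 is 153.80.0.0/15 -> charlie
At charlie: longest match for 153.81.95.134 is 153.81.64.0/18 -> LAN

golf, foxtrot, charlie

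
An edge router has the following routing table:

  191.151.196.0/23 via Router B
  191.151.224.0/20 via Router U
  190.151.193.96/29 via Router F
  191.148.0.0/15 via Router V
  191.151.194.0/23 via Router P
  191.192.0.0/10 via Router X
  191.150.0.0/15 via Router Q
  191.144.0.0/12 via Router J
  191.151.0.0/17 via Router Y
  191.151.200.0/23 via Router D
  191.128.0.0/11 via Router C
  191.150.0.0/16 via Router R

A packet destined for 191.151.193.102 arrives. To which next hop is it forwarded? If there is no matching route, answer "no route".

Routes whose prefix contains 191.151.193.102:
  191.128.0.0/11 (191.128.0.0 - 191.159.255.255) -> Router C
  191.144.0.0/12 (191.144.0.0 - 191.159.255.255) -> Router J
  191.150.0.0/15 (191.150.0.0 - 191.151.255.255) -> Router Q
More-specific entries that do NOT match:
  190.151.193.96/29 (190.151.193.96 - 190.151.193.103) does not contain 191.151.193.102
  191.151.196.0/23 (191.151.196.0 - 191.151.197.255) does not contain 191.151.193.102
  191.151.194.0/23 (191.151.194.0 - 191.151.195.255) does not contain 191.151.193.102
  191.151.200.0/23 (191.151.200.0 - 191.151.201.255) does not contain 191.151.193.102
  191.151.224.0/20 (191.151.224.0 - 191.151.239.255) does not contain 191.151.193.102
  191.151.0.0/17 (191.151.0.0 - 191.151.127.255) does not contain 191.151.193.102
  191.150.0.0/16 (191.150.0.0 - 191.150.255.255) does not contain 191.151.193.102
Longest matching prefix is /15 -> next hop Router Q.

Router Q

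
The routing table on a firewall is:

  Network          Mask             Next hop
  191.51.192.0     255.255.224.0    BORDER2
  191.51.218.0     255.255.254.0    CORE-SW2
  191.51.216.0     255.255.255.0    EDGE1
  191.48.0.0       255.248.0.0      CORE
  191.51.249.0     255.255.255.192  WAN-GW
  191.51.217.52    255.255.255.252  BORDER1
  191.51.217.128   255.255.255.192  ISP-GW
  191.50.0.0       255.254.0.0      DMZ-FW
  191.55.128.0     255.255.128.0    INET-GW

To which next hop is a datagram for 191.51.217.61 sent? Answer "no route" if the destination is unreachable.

Routes whose prefix contains 191.51.217.61:
  191.48.0.0/13 (191.48.0.0 - 191.55.255.255) -> CORE
  191.50.0.0/15 (191.50.0.0 - 191.51.255.255) -> DMZ-FW
  191.51.192.0/19 (191.51.192.0 - 191.51.223.255) -> BORDER2
More-specific entries that do NOT match:
  191.51.217.52/30 (191.51.217.52 - 191.51.217.55) does not contain 191.51.217.61
  191.51.249.0/26 (191.51.249.0 - 191.51.249.63) does not contain 191.51.217.61
  191.51.217.128/26 (191.51.217.128 - 191.51.217.191) does not contain 191.51.217.61
  191.51.216.0/24 (191.51.216.0 - 191.51.216.255) does not contain 191.51.217.61
  191.51.218.0/23 (191.51.218.0 - 191.51.219.255) does not contain 191.51.217.61
Longest matching prefix is /19 -> next hop BORDER2.

BORDER2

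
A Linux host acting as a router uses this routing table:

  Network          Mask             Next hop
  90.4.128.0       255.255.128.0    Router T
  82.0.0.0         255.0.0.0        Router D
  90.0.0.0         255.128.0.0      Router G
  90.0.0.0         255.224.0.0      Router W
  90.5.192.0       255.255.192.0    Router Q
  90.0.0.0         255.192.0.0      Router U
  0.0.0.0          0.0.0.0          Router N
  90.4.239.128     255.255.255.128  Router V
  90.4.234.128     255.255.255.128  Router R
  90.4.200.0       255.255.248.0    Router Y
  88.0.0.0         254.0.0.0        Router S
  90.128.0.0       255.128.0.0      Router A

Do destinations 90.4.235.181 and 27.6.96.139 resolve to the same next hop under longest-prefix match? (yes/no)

90.4.235.181: longest match 90.4.128.0/17 -> Router T
27.6.96.139: longest match 0.0.0.0/0 -> Router N

no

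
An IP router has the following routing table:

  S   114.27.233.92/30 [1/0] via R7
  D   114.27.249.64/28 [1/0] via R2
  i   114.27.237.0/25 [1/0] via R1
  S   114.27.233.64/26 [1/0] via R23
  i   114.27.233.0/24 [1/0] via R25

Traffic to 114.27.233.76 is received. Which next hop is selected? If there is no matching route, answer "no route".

Routes whose prefix contains 114.27.233.76:
  114.27.233.0/24 (114.27.233.0 - 114.27.233.255) -> R25
  114.27.233.64/26 (114.27.233.64 - 114.27.233.127) -> R23
More-specific entries that do NOT match:
  114.27.233.92/30 (114.27.233.92 - 114.27.233.95) does not contain 114.27.233.76
  114.27.249.64/28 (114.27.249.64 - 114.27.249.79) does not contain 114.27.233.76
Longest matching prefix is /26 -> next hop R23.

R23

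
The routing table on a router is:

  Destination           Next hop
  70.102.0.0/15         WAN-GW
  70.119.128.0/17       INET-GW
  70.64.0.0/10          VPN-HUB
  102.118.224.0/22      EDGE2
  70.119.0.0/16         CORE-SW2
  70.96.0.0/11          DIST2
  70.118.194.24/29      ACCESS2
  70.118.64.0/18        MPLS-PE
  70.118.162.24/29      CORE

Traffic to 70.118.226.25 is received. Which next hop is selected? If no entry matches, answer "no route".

Routes whose prefix contains 70.118.226.25:
  70.64.0.0/10 (70.64.0.0 - 70.127.255.255) -> VPN-HUB
  70.96.0.0/11 (70.96.0.0 - 70.127.255.255) -> DIST2
More-specific entries that do NOT match:
  70.118.194.24/29 (70.118.194.24 - 70.118.194.31) does not contain 70.118.226.25
  70.118.162.24/29 (70.118.162.24 - 70.118.162.31) does not contain 70.118.226.25
  102.118.224.0/22 (102.118.224.0 - 102.118.227.255) does not contain 70.118.226.25
  70.118.64.0/18 (70.118.64.0 - 70.118.127.255) does not contain 70.118.226.25
  70.119.128.0/17 (70.119.128.0 - 70.119.255.255) does not contain 70.118.226.25
  70.119.0.0/16 (70.119.0.0 - 70.119.255.255) does not contain 70.118.226.25
  70.102.0.0/15 (70.102.0.0 - 70.103.255.255) does not contain 70.118.226.25
Longest matching prefix is /11 -> next hop DIST2.

DIST2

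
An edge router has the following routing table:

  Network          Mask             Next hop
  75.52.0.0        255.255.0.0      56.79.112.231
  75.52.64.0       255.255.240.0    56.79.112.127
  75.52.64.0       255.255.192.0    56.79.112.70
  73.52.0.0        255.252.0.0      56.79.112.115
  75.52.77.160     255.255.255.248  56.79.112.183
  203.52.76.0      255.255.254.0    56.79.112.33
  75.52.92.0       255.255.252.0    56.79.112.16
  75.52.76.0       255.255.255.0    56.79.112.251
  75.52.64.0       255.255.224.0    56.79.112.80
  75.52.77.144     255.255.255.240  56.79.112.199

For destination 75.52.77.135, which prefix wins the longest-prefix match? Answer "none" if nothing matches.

75.52.64.0/20

Entries matching 75.52.77.135:
  75.52.0.0/16 (75.52.0.0 - 75.52.255.255)
  75.52.64.0/18 (75.52.64.0 - 75.52.127.255)
  75.52.64.0/19 (75.52.64.0 - 75.52.95.255)
  75.52.64.0/20 (75.52.64.0 - 75.52.79.255)
Most specific is 75.52.64.0/20.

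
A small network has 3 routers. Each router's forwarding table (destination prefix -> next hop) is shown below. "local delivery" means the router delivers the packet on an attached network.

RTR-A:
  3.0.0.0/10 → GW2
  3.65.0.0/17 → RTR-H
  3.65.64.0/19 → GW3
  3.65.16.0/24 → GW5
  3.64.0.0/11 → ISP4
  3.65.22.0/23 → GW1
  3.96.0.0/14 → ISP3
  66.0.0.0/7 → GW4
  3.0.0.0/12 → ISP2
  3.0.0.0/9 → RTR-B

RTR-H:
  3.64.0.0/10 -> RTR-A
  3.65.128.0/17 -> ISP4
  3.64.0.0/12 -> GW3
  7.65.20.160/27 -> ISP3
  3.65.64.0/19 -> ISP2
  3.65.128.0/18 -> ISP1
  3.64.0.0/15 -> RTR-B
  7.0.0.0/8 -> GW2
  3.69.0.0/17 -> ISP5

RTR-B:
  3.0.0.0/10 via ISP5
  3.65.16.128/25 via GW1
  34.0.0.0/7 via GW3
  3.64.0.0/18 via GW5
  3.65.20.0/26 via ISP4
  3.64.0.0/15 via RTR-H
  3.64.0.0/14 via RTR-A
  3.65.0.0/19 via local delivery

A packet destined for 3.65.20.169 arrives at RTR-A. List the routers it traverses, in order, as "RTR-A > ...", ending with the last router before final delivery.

RTR-A > RTR-H > RTR-B

At RTR-A: longest match for 3.65.20.169 is 3.65.0.0/17 -> RTR-H
At RTR-H: longest match for 3.65.20.169 is 3.64.0.0/15 -> RTR-B
At RTR-B: longest match for 3.65.20.169 is 3.65.0.0/19 -> local delivery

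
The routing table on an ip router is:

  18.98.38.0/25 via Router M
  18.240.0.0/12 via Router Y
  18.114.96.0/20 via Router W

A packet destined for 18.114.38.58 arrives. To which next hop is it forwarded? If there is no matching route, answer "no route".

No entry's prefix contains 18.114.38.58; there is no default route.

no route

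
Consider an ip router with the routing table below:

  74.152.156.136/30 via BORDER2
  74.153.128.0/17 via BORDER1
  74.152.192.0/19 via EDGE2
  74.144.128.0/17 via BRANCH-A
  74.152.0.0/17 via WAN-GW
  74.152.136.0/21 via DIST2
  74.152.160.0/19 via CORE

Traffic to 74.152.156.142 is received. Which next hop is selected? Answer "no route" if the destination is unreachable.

no route

No entry's prefix contains 74.152.156.142; there is no default route.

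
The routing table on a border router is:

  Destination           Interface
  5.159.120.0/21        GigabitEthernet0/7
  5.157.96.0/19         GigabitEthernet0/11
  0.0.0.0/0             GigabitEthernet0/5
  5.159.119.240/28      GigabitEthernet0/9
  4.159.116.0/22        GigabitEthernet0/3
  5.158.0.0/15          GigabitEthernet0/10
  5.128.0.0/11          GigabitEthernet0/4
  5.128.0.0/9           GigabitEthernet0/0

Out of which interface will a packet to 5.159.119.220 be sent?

Routes whose prefix contains 5.159.119.220:
  0.0.0.0/0 (default, matches everything) -> GigabitEthernet0/5
  5.128.0.0/9 (5.128.0.0 - 5.255.255.255) -> GigabitEthernet0/0
  5.128.0.0/11 (5.128.0.0 - 5.159.255.255) -> GigabitEthernet0/4
  5.158.0.0/15 (5.158.0.0 - 5.159.255.255) -> GigabitEthernet0/10
More-specific entries that do NOT match:
  5.159.119.240/28 (5.159.119.240 - 5.159.119.255) does not contain 5.159.119.220
  4.159.116.0/22 (4.159.116.0 - 4.159.119.255) does not contain 5.159.119.220
  5.159.120.0/21 (5.159.120.0 - 5.159.127.255) does not contain 5.159.119.220
  5.157.96.0/19 (5.157.96.0 - 5.157.127.255) does not contain 5.159.119.220
Longest matching prefix is /15 -> interface GigabitEthernet0/10.

GigabitEthernet0/10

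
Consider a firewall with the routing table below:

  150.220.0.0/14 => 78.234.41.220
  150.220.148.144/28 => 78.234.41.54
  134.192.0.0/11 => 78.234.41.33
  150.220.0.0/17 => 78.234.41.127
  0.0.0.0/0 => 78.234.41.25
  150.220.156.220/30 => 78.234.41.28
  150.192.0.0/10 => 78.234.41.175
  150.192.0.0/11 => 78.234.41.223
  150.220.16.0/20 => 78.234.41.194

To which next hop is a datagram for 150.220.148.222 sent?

78.234.41.220

Routes whose prefix contains 150.220.148.222:
  0.0.0.0/0 (default, matches everything) -> 78.234.41.25
  150.192.0.0/10 (150.192.0.0 - 150.255.255.255) -> 78.234.41.175
  150.192.0.0/11 (150.192.0.0 - 150.223.255.255) -> 78.234.41.223
  150.220.0.0/14 (150.220.0.0 - 150.223.255.255) -> 78.234.41.220
More-specific entries that do NOT match:
  150.220.156.220/30 (150.220.156.220 - 150.220.156.223) does not contain 150.220.148.222
  150.220.148.144/28 (150.220.148.144 - 150.220.148.159) does not contain 150.220.148.222
  150.220.16.0/20 (150.220.16.0 - 150.220.31.255) does not contain 150.220.148.222
  150.220.0.0/17 (150.220.0.0 - 150.220.127.255) does not contain 150.220.148.222
Longest matching prefix is /14 -> next hop 78.234.41.220.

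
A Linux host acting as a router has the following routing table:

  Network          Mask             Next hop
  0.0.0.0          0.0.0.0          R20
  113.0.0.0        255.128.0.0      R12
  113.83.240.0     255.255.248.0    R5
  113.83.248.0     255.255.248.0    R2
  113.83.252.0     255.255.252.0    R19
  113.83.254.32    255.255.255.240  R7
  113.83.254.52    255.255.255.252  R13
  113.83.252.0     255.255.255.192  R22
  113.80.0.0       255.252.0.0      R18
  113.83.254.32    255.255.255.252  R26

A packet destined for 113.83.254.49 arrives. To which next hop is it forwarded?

Routes whose prefix contains 113.83.254.49:
  0.0.0.0/0 (default, matches everything) -> R20
  113.0.0.0/9 (113.0.0.0 - 113.127.255.255) -> R12
  113.80.0.0/14 (113.80.0.0 - 113.83.255.255) -> R18
  113.83.248.0/21 (113.83.248.0 - 113.83.255.255) -> R2
  113.83.252.0/22 (113.83.252.0 - 113.83.255.255) -> R19
More-specific entries that do NOT match:
  113.83.254.52/30 (113.83.254.52 - 113.83.254.55) does not contain 113.83.254.49
  113.83.254.32/30 (113.83.254.32 - 113.83.254.35) does not contain 113.83.254.49
  113.83.254.32/28 (113.83.254.32 - 113.83.254.47) does not contain 113.83.254.49
  113.83.252.0/26 (113.83.252.0 - 113.83.252.63) does not contain 113.83.254.49
Longest matching prefix is /22 -> next hop R19.

R19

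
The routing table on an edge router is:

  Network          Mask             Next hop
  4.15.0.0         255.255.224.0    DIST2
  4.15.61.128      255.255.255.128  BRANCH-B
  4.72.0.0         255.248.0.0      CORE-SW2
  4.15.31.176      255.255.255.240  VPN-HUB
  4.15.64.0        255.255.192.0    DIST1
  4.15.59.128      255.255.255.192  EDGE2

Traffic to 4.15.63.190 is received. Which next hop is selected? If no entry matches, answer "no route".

no route

No entry's prefix contains 4.15.63.190; there is no default route.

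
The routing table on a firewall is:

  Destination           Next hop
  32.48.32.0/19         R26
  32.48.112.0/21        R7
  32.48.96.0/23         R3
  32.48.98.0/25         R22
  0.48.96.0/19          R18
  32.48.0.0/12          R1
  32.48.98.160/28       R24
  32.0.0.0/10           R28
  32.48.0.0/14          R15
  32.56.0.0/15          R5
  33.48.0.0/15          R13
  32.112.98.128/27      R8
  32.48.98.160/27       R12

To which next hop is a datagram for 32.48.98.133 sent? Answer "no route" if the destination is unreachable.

Routes whose prefix contains 32.48.98.133:
  32.0.0.0/10 (32.0.0.0 - 32.63.255.255) -> R28
  32.48.0.0/12 (32.48.0.0 - 32.63.255.255) -> R1
  32.48.0.0/14 (32.48.0.0 - 32.51.255.255) -> R15
More-specific entries that do NOT match:
  32.48.98.160/28 (32.48.98.160 - 32.48.98.175) does not contain 32.48.98.133
  32.112.98.128/27 (32.112.98.128 - 32.112.98.159) does not contain 32.48.98.133
  32.48.98.160/27 (32.48.98.160 - 32.48.98.191) does not contain 32.48.98.133
  32.48.98.0/25 (32.48.98.0 - 32.48.98.127) does not contain 32.48.98.133
  32.48.96.0/23 (32.48.96.0 - 32.48.97.255) does not contain 32.48.98.133
  32.48.112.0/21 (32.48.112.0 - 32.48.119.255) does not contain 32.48.98.133
  32.48.32.0/19 (32.48.32.0 - 32.48.63.255) does not contain 32.48.98.133
  0.48.96.0/19 (0.48.96.0 - 0.48.127.255) does not contain 32.48.98.133
  32.56.0.0/15 (32.56.0.0 - 32.57.255.255) does not contain 32.48.98.133
  33.48.0.0/15 (33.48.0.0 - 33.49.255.255) does not contain 32.48.98.133
Longest matching prefix is /14 -> next hop R15.

R15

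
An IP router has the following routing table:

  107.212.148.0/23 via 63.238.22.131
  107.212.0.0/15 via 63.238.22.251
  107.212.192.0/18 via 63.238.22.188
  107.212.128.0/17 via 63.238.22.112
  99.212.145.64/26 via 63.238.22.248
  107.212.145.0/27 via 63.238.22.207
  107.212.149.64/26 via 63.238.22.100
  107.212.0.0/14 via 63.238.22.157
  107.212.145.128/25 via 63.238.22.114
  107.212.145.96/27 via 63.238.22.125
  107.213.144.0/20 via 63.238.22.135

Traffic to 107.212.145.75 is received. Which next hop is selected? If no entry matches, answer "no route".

Routes whose prefix contains 107.212.145.75:
  107.212.0.0/14 (107.212.0.0 - 107.215.255.255) -> 63.238.22.157
  107.212.0.0/15 (107.212.0.0 - 107.213.255.255) -> 63.238.22.251
  107.212.128.0/17 (107.212.128.0 - 107.212.255.255) -> 63.238.22.112
More-specific entries that do NOT match:
  107.212.145.0/27 (107.212.145.0 - 107.212.145.31) does not contain 107.212.145.75
  107.212.145.96/27 (107.212.145.96 - 107.212.145.127) does not contain 107.212.145.75
  99.212.145.64/26 (99.212.145.64 - 99.212.145.127) does not contain 107.212.145.75
  107.212.149.64/26 (107.212.149.64 - 107.212.149.127) does not contain 107.212.145.75
  107.212.145.128/25 (107.212.145.128 - 107.212.145.255) does not contain 107.212.145.75
  107.212.148.0/23 (107.212.148.0 - 107.212.149.255) does not contain 107.212.145.75
  107.213.144.0/20 (107.213.144.0 - 107.213.159.255) does not contain 107.212.145.75
  107.212.192.0/18 (107.212.192.0 - 107.212.255.255) does not contain 107.212.145.75
Longest matching prefix is /17 -> next hop 63.238.22.112.

63.238.22.112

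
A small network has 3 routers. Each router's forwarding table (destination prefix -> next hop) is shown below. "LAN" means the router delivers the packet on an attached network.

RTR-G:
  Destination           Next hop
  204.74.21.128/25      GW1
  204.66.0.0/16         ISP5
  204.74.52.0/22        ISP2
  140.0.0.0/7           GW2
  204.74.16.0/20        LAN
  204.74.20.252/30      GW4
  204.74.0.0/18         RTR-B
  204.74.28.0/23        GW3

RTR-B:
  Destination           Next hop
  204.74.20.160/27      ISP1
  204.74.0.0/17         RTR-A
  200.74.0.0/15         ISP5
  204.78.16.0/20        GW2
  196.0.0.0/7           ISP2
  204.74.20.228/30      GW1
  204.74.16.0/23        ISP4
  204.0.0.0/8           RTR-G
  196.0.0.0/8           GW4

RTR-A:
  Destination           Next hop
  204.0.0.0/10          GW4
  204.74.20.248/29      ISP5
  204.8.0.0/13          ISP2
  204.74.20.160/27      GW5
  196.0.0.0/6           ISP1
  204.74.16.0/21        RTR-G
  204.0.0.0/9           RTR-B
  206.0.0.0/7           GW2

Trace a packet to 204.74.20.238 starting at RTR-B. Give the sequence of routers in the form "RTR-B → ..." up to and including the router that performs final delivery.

At RTR-B: longest match for 204.74.20.238 is 204.74.0.0/17 -> RTR-A
At RTR-A: longest match for 204.74.20.238 is 204.74.16.0/21 -> RTR-G
At RTR-G: longest match for 204.74.20.238 is 204.74.16.0/20 -> LAN

RTR-B → RTR-A → RTR-G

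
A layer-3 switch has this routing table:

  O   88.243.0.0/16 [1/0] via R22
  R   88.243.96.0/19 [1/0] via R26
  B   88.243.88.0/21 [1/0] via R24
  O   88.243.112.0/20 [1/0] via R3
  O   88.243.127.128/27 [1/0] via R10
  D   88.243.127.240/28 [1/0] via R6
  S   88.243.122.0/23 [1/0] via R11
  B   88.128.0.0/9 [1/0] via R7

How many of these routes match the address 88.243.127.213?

4

Prefixes containing 88.243.127.213:
  88.128.0.0/9 (88.128.0.0 - 88.255.255.255)
  88.243.0.0/16 (88.243.0.0 - 88.243.255.255)
  88.243.96.0/19 (88.243.96.0 - 88.243.127.255)
  88.243.112.0/20 (88.243.112.0 - 88.243.127.255)
Total matching entries: 4.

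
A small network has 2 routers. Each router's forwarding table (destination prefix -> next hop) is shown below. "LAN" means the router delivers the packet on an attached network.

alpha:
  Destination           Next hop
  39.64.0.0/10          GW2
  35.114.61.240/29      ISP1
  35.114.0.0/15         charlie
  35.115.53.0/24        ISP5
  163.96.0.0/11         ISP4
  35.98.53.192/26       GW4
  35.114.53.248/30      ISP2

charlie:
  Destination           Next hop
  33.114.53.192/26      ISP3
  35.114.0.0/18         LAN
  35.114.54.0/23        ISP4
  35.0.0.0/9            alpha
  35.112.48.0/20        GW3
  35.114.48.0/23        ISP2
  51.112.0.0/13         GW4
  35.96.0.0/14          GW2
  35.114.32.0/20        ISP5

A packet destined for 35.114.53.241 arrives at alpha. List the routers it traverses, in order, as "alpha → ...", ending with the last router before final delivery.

alpha → charlie

At alpha: longest match for 35.114.53.241 is 35.114.0.0/15 -> charlie
At charlie: longest match for 35.114.53.241 is 35.114.0.0/18 -> LAN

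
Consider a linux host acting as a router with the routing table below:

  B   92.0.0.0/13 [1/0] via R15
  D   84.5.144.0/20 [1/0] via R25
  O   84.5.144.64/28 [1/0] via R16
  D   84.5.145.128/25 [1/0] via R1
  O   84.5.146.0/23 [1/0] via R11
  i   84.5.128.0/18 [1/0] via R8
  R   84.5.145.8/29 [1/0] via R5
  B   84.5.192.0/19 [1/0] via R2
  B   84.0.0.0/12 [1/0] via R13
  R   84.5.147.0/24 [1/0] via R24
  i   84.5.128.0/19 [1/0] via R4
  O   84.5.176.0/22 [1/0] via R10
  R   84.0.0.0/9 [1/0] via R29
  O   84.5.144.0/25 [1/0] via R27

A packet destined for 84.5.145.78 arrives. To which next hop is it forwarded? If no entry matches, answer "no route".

R25

Routes whose prefix contains 84.5.145.78:
  84.0.0.0/9 (84.0.0.0 - 84.127.255.255) -> R29
  84.0.0.0/12 (84.0.0.0 - 84.15.255.255) -> R13
  84.5.128.0/18 (84.5.128.0 - 84.5.191.255) -> R8
  84.5.128.0/19 (84.5.128.0 - 84.5.159.255) -> R4
  84.5.144.0/20 (84.5.144.0 - 84.5.159.255) -> R25
More-specific entries that do NOT match:
  84.5.145.8/29 (84.5.145.8 - 84.5.145.15) does not contain 84.5.145.78
  84.5.144.64/28 (84.5.144.64 - 84.5.144.79) does not contain 84.5.145.78
  84.5.145.128/25 (84.5.145.128 - 84.5.145.255) does not contain 84.5.145.78
  84.5.144.0/25 (84.5.144.0 - 84.5.144.127) does not contain 84.5.145.78
  84.5.147.0/24 (84.5.147.0 - 84.5.147.255) does not contain 84.5.145.78
  84.5.146.0/23 (84.5.146.0 - 84.5.147.255) does not contain 84.5.145.78
  84.5.176.0/22 (84.5.176.0 - 84.5.179.255) does not contain 84.5.145.78
Longest matching prefix is /20 -> next hop R25.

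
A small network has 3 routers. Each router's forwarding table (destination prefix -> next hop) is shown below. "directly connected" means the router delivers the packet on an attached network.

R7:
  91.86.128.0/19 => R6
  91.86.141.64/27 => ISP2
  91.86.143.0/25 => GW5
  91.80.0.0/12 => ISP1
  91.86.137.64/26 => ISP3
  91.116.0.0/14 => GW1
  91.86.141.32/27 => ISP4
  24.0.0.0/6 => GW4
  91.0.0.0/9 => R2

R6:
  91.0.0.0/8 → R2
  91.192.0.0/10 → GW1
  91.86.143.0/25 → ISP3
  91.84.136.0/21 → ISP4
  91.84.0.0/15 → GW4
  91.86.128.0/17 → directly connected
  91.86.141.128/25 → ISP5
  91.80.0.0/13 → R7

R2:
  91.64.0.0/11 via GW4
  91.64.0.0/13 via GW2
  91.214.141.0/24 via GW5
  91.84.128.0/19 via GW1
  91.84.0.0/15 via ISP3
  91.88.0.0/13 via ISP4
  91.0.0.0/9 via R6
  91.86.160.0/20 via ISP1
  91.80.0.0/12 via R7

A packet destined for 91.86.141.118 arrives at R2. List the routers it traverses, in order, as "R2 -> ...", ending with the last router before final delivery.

At R2: longest match for 91.86.141.118 is 91.80.0.0/12 -> R7
At R7: longest match for 91.86.141.118 is 91.86.128.0/19 -> R6
At R6: longest match for 91.86.141.118 is 91.86.128.0/17 -> directly connected

R2 -> R7 -> R6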